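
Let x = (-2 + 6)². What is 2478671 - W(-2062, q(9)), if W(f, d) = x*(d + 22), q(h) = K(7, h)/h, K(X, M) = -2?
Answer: 22304903/9 ≈ 2.4783e+6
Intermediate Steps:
x = 16 (x = 4² = 16)
q(h) = -2/h
W(f, d) = 352 + 16*d (W(f, d) = 16*(d + 22) = 16*(22 + d) = 352 + 16*d)
2478671 - W(-2062, q(9)) = 2478671 - (352 + 16*(-2/9)) = 2478671 - (352 - 32/9) = 2478671 - 1*3136/9 = 2478671 - 3136/9 = 22304903/9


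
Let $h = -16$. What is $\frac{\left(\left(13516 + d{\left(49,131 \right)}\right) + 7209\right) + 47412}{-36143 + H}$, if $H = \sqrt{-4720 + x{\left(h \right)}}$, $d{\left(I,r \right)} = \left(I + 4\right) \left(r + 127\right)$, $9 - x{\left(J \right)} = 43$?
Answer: $- \frac{2956894973}{1306321203} - \frac{81811 i \sqrt{4754}}{1306321203} \approx -2.2635 - 0.0043181 i$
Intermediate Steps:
$x{\left(J \right)} = -34$ ($x{\left(J \right)} = 9 - 43 = -34$)
$d{\left(I,r \right)} = \left(4 + I\right) \left(127 + r\right)$
$H = i \sqrt{4754}$ ($H = \sqrt{-4720 - 34} = \sqrt{-4754} = i \sqrt{4754} \approx 68.949 i$)
$\frac{\left(\left(13516 + d{\left(49,131 \right)}\right) + 7209\right) + 47412}{-36143 + H} = \frac{\left(\left(13516 + \left(508 + 4 \cdot 131 + 127 \cdot 49 + 49 \cdot 131\right)\right) + 7209\right) + 47412}{-36143 + i \sqrt{4754}} = \frac{\left(\left(13516 + \left(508 + 524 + 6223 + 6419\right)\right) + 7209\right) + 47412}{-36143 + i \sqrt{4754}} = \frac{\left(\left(13516 + 13674\right) + 7209\right) + 47412}{-36143 + i \sqrt{4754}} = \frac{\left(27190 + 7209\right) + 47412}{-36143 + i \sqrt{4754}} = \frac{34399 + 47412}{-36143 + i \sqrt{4754}} = \frac{81811}{-36143 + i \sqrt{4754}}$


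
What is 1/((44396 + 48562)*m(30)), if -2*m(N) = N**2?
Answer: -1/41831100 ≈ -2.3906e-8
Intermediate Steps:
m(N) = -N**2/2
1/((44396 + 48562)*m(30)) = 1/((44396 + 48562)*((-1/2*30**2))) = 1/(92958*((-1/2*900))) = (1/92958)/(-450) = (1/92958)*(-1/450) = -1/41831100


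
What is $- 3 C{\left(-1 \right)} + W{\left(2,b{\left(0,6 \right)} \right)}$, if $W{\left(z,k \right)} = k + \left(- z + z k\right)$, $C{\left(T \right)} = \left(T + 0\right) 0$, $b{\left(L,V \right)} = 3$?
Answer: $7$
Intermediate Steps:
$C{\left(T \right)} = 0$ ($C{\left(T \right)} = T 0 = 0$)
$W{\left(z,k \right)} = k - z + k z$ ($W{\left(z,k \right)} = k + \left(- z + k z\right) = k - z + k z$)
$- 3 C{\left(-1 \right)} + W{\left(2,b{\left(0,6 \right)} \right)} = \left(-3\right) 0 + \left(3 - 2 + 3 \cdot 2\right) = 0 + \left(3 - 2 + 6\right) = 0 + 7 = 7$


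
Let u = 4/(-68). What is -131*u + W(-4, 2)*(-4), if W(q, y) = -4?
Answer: 403/17 ≈ 23.706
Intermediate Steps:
u = -1/17 (u = 4*(-1/68) = -1/17 ≈ -0.058824)
-131*u + W(-4, 2)*(-4) = -131*(-1/17) - 4*(-4) = 131/17 + 16 = 403/17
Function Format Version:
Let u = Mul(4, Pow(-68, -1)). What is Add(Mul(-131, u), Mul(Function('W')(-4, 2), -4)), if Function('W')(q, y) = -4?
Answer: Rational(403, 17) ≈ 23.706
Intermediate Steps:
u = Rational(-1, 17) (u = Mul(4, Rational(-1, 68)) = Rational(-1, 17) ≈ -0.058824)
Add(Mul(-131, u), Mul(Function('W')(-4, 2), -4)) = Add(Mul(-131, Rational(-1, 17)), Mul(-4, -4)) = Add(Rational(131, 17), 16) = Rational(403, 17)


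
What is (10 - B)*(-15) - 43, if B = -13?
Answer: -388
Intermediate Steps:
(10 - B)*(-15) - 43 = (10 - 1*(-13))*(-15) - 43 = (10 + 13)*(-15) - 43 = 23*(-15) - 43 = -345 - 43 = -388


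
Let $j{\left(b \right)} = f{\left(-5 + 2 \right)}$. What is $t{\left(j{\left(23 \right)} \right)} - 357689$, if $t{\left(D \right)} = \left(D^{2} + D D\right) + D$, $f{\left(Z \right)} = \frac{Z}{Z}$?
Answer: $-357686$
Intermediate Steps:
$f{\left(Z \right)} = 1$
$j{\left(b \right)} = 1$
$t{\left(D \right)} = D + 2 D^{2}$ ($t{\left(D \right)} = \left(D^{2} + D^{2}\right) + D = 2 D^{2} + D = D + 2 D^{2}$)
$t{\left(j{\left(23 \right)} \right)} - 357689 = 1 \left(1 + 2 \cdot 1\right) - 357689 = 1 \left(1 + 2\right) - 357689 = 1 \cdot 3 - 357689 = 3 - 357689 = -357686$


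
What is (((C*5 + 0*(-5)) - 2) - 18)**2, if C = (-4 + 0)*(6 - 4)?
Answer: 3600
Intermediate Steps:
C = -8 (C = -4*2 = -8)
(((C*5 + 0*(-5)) - 2) - 18)**2 = (((-8*5 + 0*(-5)) - 2) - 18)**2 = (((-40 + 0) - 2) - 18)**2 = ((-40 - 2) - 18)**2 = (-42 - 18)**2 = (-60)**2 = 3600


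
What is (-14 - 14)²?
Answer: 784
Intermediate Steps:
(-14 - 14)² = (-28)² = 784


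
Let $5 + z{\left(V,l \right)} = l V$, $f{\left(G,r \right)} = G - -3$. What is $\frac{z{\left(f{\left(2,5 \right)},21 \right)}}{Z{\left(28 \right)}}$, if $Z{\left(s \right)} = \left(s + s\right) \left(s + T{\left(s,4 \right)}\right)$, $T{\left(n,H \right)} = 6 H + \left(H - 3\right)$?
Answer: $\frac{25}{742} \approx 0.033693$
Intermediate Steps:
$f{\left(G,r \right)} = 3 + G$ ($f{\left(G,r \right)} = G + 3 = 3 + G$)
$z{\left(V,l \right)} = -5 + V l$ ($z{\left(V,l \right)} = -5 + l V = -5 + V l$)
$T{\left(n,H \right)} = -3 + 7 H$ ($T{\left(n,H \right)} = 6 H + \left(-3 + H\right) = -3 + 7 H$)
$Z{\left(s \right)} = 2 s \left(25 + s\right)$ ($Z{\left(s \right)} = \left(s + s\right) \left(s + \left(-3 + 7 \cdot 4\right)\right) = 2 s \left(s + \left(-3 + 28\right)\right) = 2 s \left(s + 25\right) = 2 s \left(25 + s\right)$)
$\frac{z{\left(f{\left(2,5 \right)},21 \right)}}{Z{\left(28 \right)}} = \frac{-5 + \left(3 + 2\right) 21}{2 \cdot 28 \left(25 + 28\right)} = \frac{-5 + 5 \cdot 21}{2 \cdot 28 \cdot 53} = \frac{-5 + 105}{2968} = 100 \cdot \frac{1}{2968} = \frac{25}{742}$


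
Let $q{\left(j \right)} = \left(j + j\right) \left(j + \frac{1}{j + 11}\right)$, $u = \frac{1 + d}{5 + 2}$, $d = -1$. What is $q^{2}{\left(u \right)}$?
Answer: $0$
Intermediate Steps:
$u = 0$ ($u = \frac{1 - 1}{5 + 2} = \frac{0}{7} = 0 \cdot \frac{1}{7} = 0$)
$q{\left(j \right)} = 2 j \left(j + \frac{1}{11 + j}\right)$
$q^{2}{\left(u \right)} = \left(2 \cdot 0 \frac{1}{11 + 0} \left(1 + 0^{2} + 11 \cdot 0\right)\right)^{2} = \left(2 \cdot 0 \cdot \frac{1}{11} \left(1 + 0 + 0\right)\right)^{2} = \left(2 \cdot 0 \cdot \frac{1}{11} \cdot 1\right)^{2} = 0^{2} = 0$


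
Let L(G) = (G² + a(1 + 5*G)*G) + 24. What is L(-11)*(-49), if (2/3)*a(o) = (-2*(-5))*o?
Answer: -443695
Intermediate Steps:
a(o) = 15*o (a(o) = 3*((-2*(-5))*o)/2 = 3*(10*o)/2 = 15*o)
L(G) = 24 + G² + G*(15 + 75*G) (L(G) = (G² + (15*(1 + 5*G))*G) + 24 = (G² + (15 + 75*G)*G) + 24 = (G² + G*(15 + 75*G)) + 24 = 24 + G² + G*(15 + 75*G))
L(-11)*(-49) = (24 + 15*(-11) + 76*(-11)²)*(-49) = (24 - 165 + 76*121)*(-49) = (24 - 165 + 9196)*(-49) = 9055*(-49) = -443695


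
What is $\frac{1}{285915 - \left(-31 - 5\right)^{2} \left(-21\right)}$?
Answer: $\frac{1}{313131} \approx 3.1936 \cdot 10^{-6}$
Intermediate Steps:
$\frac{1}{285915 - \left(-31 - 5\right)^{2} \left(-21\right)} = \frac{1}{285915 - \left(-36\right)^{2} \left(-21\right)} = \frac{1}{285915 - 1296 \left(-21\right)} = \frac{1}{285915 - -27216} = \frac{1}{285915 + 27216} = \frac{1}{313131}$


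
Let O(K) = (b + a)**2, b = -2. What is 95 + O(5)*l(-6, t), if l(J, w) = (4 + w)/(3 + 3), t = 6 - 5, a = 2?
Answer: 95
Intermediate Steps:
O(K) = 0 (O(K) = (-2 + 2)**2 = 0**2 = 0)
t = 1
l(J, w) = 2/3 + w/6 (l(J, w) = (4 + w)/6 = (4 + w)*(1/6) = 2/3 + w/6)
95 + O(5)*l(-6, t) = 95 + 0*(2/3 + (1/6)*1) = 95 + 0*(2/3 + 1/6) = 95 + 0*(5/6) = 95 + 0 = 95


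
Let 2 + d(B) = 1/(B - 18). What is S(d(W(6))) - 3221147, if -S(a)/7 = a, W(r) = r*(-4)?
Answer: -19326797/6 ≈ -3.2211e+6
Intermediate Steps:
W(r) = -4*r
d(B) = -2 + 1/(-18 + B) (d(B) = -2 + 1/(B - 18) = -2 + 1/(-18 + B))
S(a) = -7*a
S(d(W(6))) - 3221147 = -7*(37 - (-8)*6)/(-18 - 4*6) - 3221147 = -7*(37 - 2*(-24))/(-18 - 24) - 3221147 = -7*(37 + 48)/(-42) - 3221147 = -(-1)*85/6 - 3221147 = -7*(-85/42) - 3221147 = 85/6 - 3221147 = -19326797/6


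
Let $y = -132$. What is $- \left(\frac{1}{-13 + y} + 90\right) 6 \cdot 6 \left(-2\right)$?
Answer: $\frac{939528}{145} \approx 6479.5$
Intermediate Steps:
$- \left(\frac{1}{-13 + y} + 90\right) 6 \cdot 6 \left(-2\right) = - \left(\frac{1}{-13 - 132} + 90\right) 6 \cdot 6 \left(-2\right) = - \left(\frac{1}{-145} + 90\right) 36 \left(-2\right) = - \left(- \frac{1}{145} + 90\right) \left(-72\right) = - \frac{13049 \left(-72\right)}{145} = \left(-1\right) \left(- \frac{939528}{145}\right) = \frac{939528}{145}$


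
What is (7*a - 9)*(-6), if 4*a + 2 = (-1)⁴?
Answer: 129/2 ≈ 64.500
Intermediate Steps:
a = -¼ (a = -½ + (¼)*(-1)⁴ = -½ + (¼)*1 = -½ + ¼ = -¼ ≈ -0.25000)
(7*a - 9)*(-6) = (7*(-¼) - 9)*(-6) = (-7/4 - 9)*(-6) = -43/4*(-6) = 129/2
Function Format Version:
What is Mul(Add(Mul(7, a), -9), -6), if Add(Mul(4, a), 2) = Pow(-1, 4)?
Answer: Rational(129, 2) ≈ 64.500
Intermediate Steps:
a = Rational(-1, 4) (a = Add(Rational(-1, 2), Mul(Rational(1, 4), Pow(-1, 4))) = Add(Rational(-1, 2), Mul(Rational(1, 4), 1)) = Add(Rational(-1, 2), Rational(1, 4)) = Rational(-1, 4) ≈ -0.25000)
Mul(Add(Mul(7, a), -9), -6) = Mul(Add(Mul(7, Rational(-1, 4)), -9), -6) = Mul(Add(Rational(-7, 4), -9), -6) = Mul(Rational(-43, 4), -6) = Rational(129, 2)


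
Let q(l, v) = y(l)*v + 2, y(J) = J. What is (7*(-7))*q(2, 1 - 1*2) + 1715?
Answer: 1715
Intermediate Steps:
q(l, v) = 2 + l*v (q(l, v) = l*v + 2 = 2 + l*v)
(7*(-7))*q(2, 1 - 1*2) + 1715 = (7*(-7))*(2 + 2*(1 - 1*2)) + 1715 = -49*(2 + 2*(1 - 2)) + 1715 = -49*(2 + 2*(-1)) + 1715 = -49*(2 - 2) + 1715 = -49*0 + 1715 = 0 + 1715 = 1715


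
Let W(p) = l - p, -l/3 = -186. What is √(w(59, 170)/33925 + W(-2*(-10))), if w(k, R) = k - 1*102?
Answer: √24767430699/6785 ≈ 23.195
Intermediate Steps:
l = 558 (l = -3*(-186) = 558)
w(k, R) = -102 + k (w(k, R) = k - 102 = -102 + k)
W(p) = 558 - p
√(w(59, 170)/33925 + W(-2*(-10))) = √((-102 + 59)/33925 + (558 - (-2)*(-10))) = √(-43*1/33925 + (558 - 1*20)) = √(-43/33925 + (558 - 20)) = √(-43/33925 + 538) = √(18251607/33925) = √24767430699/6785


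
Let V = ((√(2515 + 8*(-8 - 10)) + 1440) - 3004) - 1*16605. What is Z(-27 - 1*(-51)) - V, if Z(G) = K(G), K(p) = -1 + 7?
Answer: 18175 - √2371 ≈ 18126.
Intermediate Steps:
K(p) = 6
Z(G) = 6
V = -18169 + √2371 (V = ((√(2515 + 8*(-18)) + 1440) - 3004) - 16605 = ((√(2515 - 144) + 1440) - 3004) - 16605 = ((√2371 + 1440) - 3004) - 16605 = ((1440 + √2371) - 3004) - 16605 = (-1564 + √2371) - 16605 = -18169 + √2371 ≈ -18120.)
Z(-27 - 1*(-51)) - V = 6 - (-18169 + √2371) = 6 + (18169 - √2371) = 18175 - √2371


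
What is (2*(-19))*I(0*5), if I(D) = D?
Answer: 0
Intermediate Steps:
(2*(-19))*I(0*5) = (2*(-19))*(0*5) = -38*0 = 0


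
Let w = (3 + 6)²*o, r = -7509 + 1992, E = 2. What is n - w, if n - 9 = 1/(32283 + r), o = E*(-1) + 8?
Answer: -12767381/26766 ≈ -477.00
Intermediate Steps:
r = -5517
o = 6 (o = 2*(-1) + 8 = -2 + 8 = 6)
n = 240895/26766 (n = 9 + 1/(32283 - 5517) = 9 + 1/26766 = 240895/26766 ≈ 9.0000)
w = 486 (w = (3 + 6)²*6 = 9²*6 = 81*6 = 486)
n - w = 240895/26766 - 1*486 = 240895/26766 - 486 = -12767381/26766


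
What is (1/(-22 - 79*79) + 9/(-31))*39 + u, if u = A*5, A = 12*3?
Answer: 41720982/247349 ≈ 168.67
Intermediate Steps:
A = 36
u = 180 (u = 36*5 = 180)
(1/(-22 - 79*79) + 9/(-31))*39 + u = (1/(-22 - 79*79) + 9/(-31))*39 + 180 = ((1/79)/(-101) + 9*(-1/31))*39 + 180 = (-1/101*1/79 - 9/31)*39 + 180 = (-1/7979 - 9/31)*39 + 180 = -71842/247349*39 + 180 = -2801838/247349 + 180 = 41720982/247349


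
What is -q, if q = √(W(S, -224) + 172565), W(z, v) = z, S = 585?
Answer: -5*√6926 ≈ -416.11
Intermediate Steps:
q = 5*√6926 (q = √(585 + 172565) = √173150 = 5*√6926 ≈ 416.11)
-q = -5*√6926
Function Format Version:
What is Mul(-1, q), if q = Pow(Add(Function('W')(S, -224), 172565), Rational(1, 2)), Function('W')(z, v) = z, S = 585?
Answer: Mul(-5, Pow(6926, Rational(1, 2))) ≈ -416.11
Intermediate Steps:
q = Mul(5, Pow(6926, Rational(1, 2))) (q = Pow(Add(585, 172565), Rational(1, 2)) = Pow(173150, Rational(1, 2)) = Mul(5, Pow(6926, Rational(1, 2))) ≈ 416.11)
Mul(-1, q) = Mul(-1, Mul(5, Pow(6926, Rational(1, 2)))) = Mul(-5, Pow(6926, Rational(1, 2)))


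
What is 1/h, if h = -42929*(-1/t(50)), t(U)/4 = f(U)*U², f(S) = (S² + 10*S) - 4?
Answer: 29960000/42929 ≈ 697.90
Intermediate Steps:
f(S) = -4 + S² + 10*S
t(U) = 4*U²*(-4 + U² + 10*U) (t(U) = 4*((-4 + U² + 10*U)*U²) = 4*(U²*(-4 + U² + 10*U)) = 4*U²*(-4 + U² + 10*U))
h = 42929/29960000 (h = -42929*(-1/(10000*(-4 + 50² + 10*50))) = -42929*(-1/(10000*(-4 + 2500 + 500))) = -42929/((-4*2500*2996)) = -42929/((-1*29960000)) = -42929/(-29960000) = -42929*(-1/29960000) = 42929/29960000 ≈ 0.0014329)
1/h = 1/(42929/29960000) = 29960000/42929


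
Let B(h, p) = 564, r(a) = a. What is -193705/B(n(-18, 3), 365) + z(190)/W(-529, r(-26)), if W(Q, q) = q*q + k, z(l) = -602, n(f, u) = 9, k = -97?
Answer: -37498241/108852 ≈ -344.49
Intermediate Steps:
W(Q, q) = -97 + q² (W(Q, q) = q*q - 97 = q² - 97 = -97 + q²)
-193705/B(n(-18, 3), 365) + z(190)/W(-529, r(-26)) = -193705/564 - 602/(-97 + (-26)²) = -193705*1/564 - 602/(-97 + 676) = -193705/564 - 602/579 = -37498241/108852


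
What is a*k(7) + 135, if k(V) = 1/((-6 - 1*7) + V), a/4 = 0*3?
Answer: 135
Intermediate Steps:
a = 0 (a = 4*(0*3) = 4*0 = 0)
k(V) = 1/(-13 + V) (k(V) = 1/((-6 - 7) + V) = 1/(-13 + V))
a*k(7) + 135 = 0/(-13 + 7) + 135 = 0/(-6) + 135 = 0*(-⅙) + 135 = 0 + 135 = 135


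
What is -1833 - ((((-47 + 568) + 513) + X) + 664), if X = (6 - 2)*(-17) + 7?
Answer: -3470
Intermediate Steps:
X = -61 (X = 4*(-17) + 7 = -68 + 7 = -61)
-1833 - ((((-47 + 568) + 513) + X) + 664) = -1833 - ((((-47 + 568) + 513) - 61) + 664) = -1833 - (((521 + 513) - 61) + 664) = -1833 - ((1034 - 61) + 664) = -1833 - (973 + 664) = -1833 - 1*1637 = -1833 - 1637 = -3470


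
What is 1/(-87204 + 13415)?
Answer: -1/73789 ≈ -1.3552e-5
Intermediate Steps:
1/(-87204 + 13415) = 1/(-73789) = -1/73789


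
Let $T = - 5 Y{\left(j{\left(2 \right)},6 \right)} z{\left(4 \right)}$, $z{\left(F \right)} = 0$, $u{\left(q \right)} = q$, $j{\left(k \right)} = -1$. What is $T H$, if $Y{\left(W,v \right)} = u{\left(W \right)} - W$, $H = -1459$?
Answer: $0$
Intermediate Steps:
$Y{\left(W,v \right)} = 0$ ($Y{\left(W,v \right)} = W - W = 0$)
$T = 0$ ($T = \left(-5\right) 0 \cdot 0 = 0 \cdot 0 = 0$)
$T H = 0 \left(-1459\right) = 0$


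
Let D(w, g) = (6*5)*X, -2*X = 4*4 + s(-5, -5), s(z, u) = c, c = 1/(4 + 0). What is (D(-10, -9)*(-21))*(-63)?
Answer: -1289925/4 ≈ -3.2248e+5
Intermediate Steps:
c = ¼ (c = 1/4 = ¼ ≈ 0.25000)
s(z, u) = ¼
X = -65/8 (X = -(4*4 + ¼)/2 = -(16 + ¼)/2 = -½*65/4 = -65/8 ≈ -8.1250)
D(w, g) = -975/4 (D(w, g) = (6*5)*(-65/8) = 30*(-65/8) = -975/4)
(D(-10, -9)*(-21))*(-63) = -975/4*(-21)*(-63) = (20475/4)*(-63) = -1289925/4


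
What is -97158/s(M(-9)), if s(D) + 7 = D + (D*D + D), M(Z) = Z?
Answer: -48579/28 ≈ -1735.0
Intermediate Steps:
s(D) = -7 + D² + 2*D (s(D) = -7 + (D + (D*D + D)) = -7 + (D + (D² + D)) = -7 + (D + (D + D²)) = -7 + (D² + 2*D) = -7 + D² + 2*D)
-97158/s(M(-9)) = -97158/(-7 + (-9)² + 2*(-9)) = -97158/(-7 + 81 - 18) = -97158/56 = -97158*1/56 = -48579/28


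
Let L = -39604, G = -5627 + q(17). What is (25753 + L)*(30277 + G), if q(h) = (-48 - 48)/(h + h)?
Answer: -5803596702/17 ≈ -3.4139e+8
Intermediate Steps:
q(h) = -48/h (q(h) = -96*1/(2*h) = -48/h)
G = -95707/17 (G = -5627 - 48/17 = -95707/17 ≈ -5629.8)
(25753 + L)*(30277 + G) = (25753 - 39604)*(30277 - 95707/17) = -13851*419002/17 = -5803596702/17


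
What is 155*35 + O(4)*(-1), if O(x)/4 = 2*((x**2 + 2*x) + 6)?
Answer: 5185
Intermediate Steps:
O(x) = 48 + 8*x**2 + 16*x (O(x) = 4*(2*((x**2 + 2*x) + 6)) = 4*(2*(6 + x**2 + 2*x)) = 4*(12 + 2*x**2 + 4*x) = 48 + 8*x**2 + 16*x)
155*35 + O(4)*(-1) = 155*35 + (48 + 8*4**2 + 16*4)*(-1) = 5425 + (48 + 8*16 + 64)*(-1) = 5425 + (48 + 128 + 64)*(-1) = 5425 + 240*(-1) = 5425 - 240 = 5185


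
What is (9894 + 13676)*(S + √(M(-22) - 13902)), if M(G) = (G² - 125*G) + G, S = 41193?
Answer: 970919010 + 23570*I*√10690 ≈ 9.7092e+8 + 2.437e+6*I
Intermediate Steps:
M(G) = G² - 124*G
(9894 + 13676)*(S + √(M(-22) - 13902)) = (9894 + 13676)*(41193 + √(-22*(-124 - 22) - 13902)) = 23570*(41193 + √(-22*(-146) - 13902)) = 23570*(41193 + √(3212 - 13902)) = 23570*(41193 + √(-10690)) = 23570*(41193 + I*√10690) = 970919010 + 23570*I*√10690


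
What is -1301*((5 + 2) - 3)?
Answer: -5204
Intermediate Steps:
-1301*((5 + 2) - 3) = -1301*(7 - 3) = -1301*4 = -5204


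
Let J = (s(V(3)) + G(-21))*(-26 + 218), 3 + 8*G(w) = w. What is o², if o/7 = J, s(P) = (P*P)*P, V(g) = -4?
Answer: 8108642304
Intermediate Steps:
G(w) = -3/8 + w/8
s(P) = P³ (s(P) = P²*P = P³)
J = -12864 (J = ((-4)³ + (-3/8 + (⅛)*(-21)))*(-26 + 218) = (-64 + (-3/8 - 21/8))*192 = (-64 - 3)*192 = -67*192 = -12864)
o = -90048 (o = 7*(-12864) = -90048)
o² = (-90048)² = 8108642304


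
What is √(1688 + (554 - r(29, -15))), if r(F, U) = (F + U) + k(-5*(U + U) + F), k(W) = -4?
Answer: 6*√62 ≈ 47.244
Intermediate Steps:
r(F, U) = -4 + F + U (r(F, U) = (F + U) - 4 = -4 + F + U)
√(1688 + (554 - r(29, -15))) = √(1688 + (554 - (-4 + 29 - 15))) = √(1688 + (554 - 1*10)) = √(1688 + (554 - 10)) = √(1688 + 544) = √2232 = 6*√62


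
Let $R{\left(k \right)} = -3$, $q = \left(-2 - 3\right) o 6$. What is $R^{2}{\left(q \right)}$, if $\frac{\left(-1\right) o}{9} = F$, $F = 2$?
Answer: $9$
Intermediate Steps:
$o = -18$ ($o = \left(-9\right) 2 = -18$)
$q = 540$ ($q = \left(-2 - 3\right) \left(-18\right) 6 = \left(-5\right) \left(-18\right) 6 = 90 \cdot 6 = 540$)
$R^{2}{\left(q \right)} = \left(-3\right)^{2} = 9$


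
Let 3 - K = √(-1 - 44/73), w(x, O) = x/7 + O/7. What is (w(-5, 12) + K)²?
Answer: 1051/73 - 24*I*√949/73 ≈ 14.397 - 10.128*I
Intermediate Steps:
w(x, O) = O/7 + x/7 (w(x, O) = x*(⅐) + O*(⅐) = x/7 + O/7 = O/7 + x/7)
K = 3 - 3*I*√949/73 (K = 3 - √(-1 - 44/73) = 3 - √(-117/73) = 3 - 3*I*√949/73 ≈ 3.0 - 1.266*I)
(w(-5, 12) + K)² = (((⅐)*12 + (⅐)*(-5)) + (3 - 3*I*√949/73))² = ((12/7 - 5/7) + (3 - 3*I*√949/73))² = (1 + (3 - 3*I*√949/73))² = (4 - 3*I*√949/73)²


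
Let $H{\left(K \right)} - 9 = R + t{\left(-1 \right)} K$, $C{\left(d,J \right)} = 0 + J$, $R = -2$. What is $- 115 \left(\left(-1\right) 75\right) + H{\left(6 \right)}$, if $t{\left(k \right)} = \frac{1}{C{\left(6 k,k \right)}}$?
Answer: $8626$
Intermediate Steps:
$C{\left(d,J \right)} = J$
$t{\left(k \right)} = \frac{1}{k}$
$H{\left(K \right)} = 7 - K$ ($H{\left(K \right)} = 9 + \left(-2 + \frac{K}{-1}\right) = 9 - \left(2 + K\right) = 7 - K$)
$- 115 \left(\left(-1\right) 75\right) + H{\left(6 \right)} = - 115 \left(\left(-1\right) 75\right) + \left(7 - 6\right) = \left(-115\right) \left(-75\right) + \left(7 - 6\right) = 8625 + 1 = 8626$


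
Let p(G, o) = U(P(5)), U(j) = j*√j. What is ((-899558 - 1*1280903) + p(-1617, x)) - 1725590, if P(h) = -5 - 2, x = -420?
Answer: -3906051 - 7*I*√7 ≈ -3.9061e+6 - 18.52*I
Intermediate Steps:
P(h) = -7
U(j) = j^(3/2)
p(G, o) = -7*I*√7 (p(G, o) = (-7)^(3/2) = -7*I*√7)
((-899558 - 1*1280903) + p(-1617, x)) - 1725590 = ((-899558 - 1*1280903) - 7*I*√7) - 1725590 = ((-899558 - 1280903) - 7*I*√7) - 1725590 = (-2180461 - 7*I*√7) - 1725590 = -3906051 - 7*I*√7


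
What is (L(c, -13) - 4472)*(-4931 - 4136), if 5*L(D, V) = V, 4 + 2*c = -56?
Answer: 202855991/5 ≈ 4.0571e+7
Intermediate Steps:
c = -30 (c = -2 + (1/2)*(-56) = -2 - 28 = -30)
L(D, V) = V/5
(L(c, -13) - 4472)*(-4931 - 4136) = ((1/5)*(-13) - 4472)*(-4931 - 4136) = (-13/5 - 4472)*(-9067) = -22373/5*(-9067) = 202855991/5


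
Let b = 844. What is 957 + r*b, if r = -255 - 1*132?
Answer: -325671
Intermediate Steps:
r = -387 (r = -255 - 132 = -387)
957 + r*b = 957 - 387*844 = 957 - 326628 = -325671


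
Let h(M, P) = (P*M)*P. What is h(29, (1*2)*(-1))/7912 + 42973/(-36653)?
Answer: -83937657/72499634 ≈ -1.1578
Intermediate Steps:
h(M, P) = M*P**2 (h(M, P) = (M*P)*P = M*P**2)
h(29, (1*2)*(-1))/7912 + 42973/(-36653) = (29*((1*2)*(-1))**2)/7912 + 42973/(-36653) = (29*(2*(-1))**2)*(1/7912) + 42973*(-1/36653) = (29*(-2)**2)*(1/7912) - 42973/36653 = (29*4)*(1/7912) - 42973/36653 = 116*(1/7912) - 42973/36653 = 29/1978 - 42973/36653 = -83937657/72499634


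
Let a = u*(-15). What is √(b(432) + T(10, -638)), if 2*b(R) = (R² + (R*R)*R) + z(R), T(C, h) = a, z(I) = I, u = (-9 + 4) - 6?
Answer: √40404477 ≈ 6356.5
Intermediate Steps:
u = -11 (u = -5 - 6 = -11)
a = 165 (a = -11*(-15) = 165)
T(C, h) = 165
b(R) = R/2 + R²/2 + R³/2 (b(R) = ((R² + (R*R)*R) + R)/2 = ((R² + R²*R) + R)/2 = ((R² + R³) + R)/2 = (R + R² + R³)/2 = R/2 + R²/2 + R³/2)
√(b(432) + T(10, -638)) = √((½)*432*(1 + 432 + 432²) + 165) = √((½)*432*(1 + 432 + 186624) + 165) = √((½)*432*187057 + 165) = √(40404312 + 165) = √40404477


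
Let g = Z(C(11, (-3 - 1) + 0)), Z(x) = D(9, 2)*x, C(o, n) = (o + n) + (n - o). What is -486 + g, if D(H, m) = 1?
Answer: -494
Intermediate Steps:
C(o, n) = 2*n (C(o, n) = (n + o) + (n - o) = 2*n)
Z(x) = x (Z(x) = 1*x = x)
g = -8 (g = 2*((-3 - 1) + 0) = 2*(-4 + 0) = 2*(-4) = -8)
-486 + g = -486 - 8 = -494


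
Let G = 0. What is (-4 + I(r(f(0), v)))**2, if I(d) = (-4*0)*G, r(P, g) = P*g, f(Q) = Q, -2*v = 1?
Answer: 16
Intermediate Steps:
v = -1/2 (v = -1/2*1 = -1/2 ≈ -0.50000)
I(d) = 0 (I(d) = -4*0*0 = 0*0 = 0)
(-4 + I(r(f(0), v)))**2 = (-4 + 0)**2 = (-4)**2 = 16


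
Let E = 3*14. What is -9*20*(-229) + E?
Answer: 41262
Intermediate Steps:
E = 42
-9*20*(-229) + E = -9*20*(-229) + 42 = -180*(-229) + 42 = 41220 + 42 = 41262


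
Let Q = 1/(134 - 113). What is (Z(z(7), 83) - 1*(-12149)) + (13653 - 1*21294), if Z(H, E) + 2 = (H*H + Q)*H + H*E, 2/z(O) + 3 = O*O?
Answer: 1152237139/255507 ≈ 4509.6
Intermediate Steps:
Q = 1/21 ≈ 0.047619
z(O) = 2/(-3 + O**2) (z(O) = 2/(-3 + O*O) = 2/(-3 + O**2))
Z(H, E) = -2 + E*H + H*(1/21 + H**2) (Z(H, E) = -2 + ((H*H + 1/21)*H + H*E) = -2 + ((H**2 + 1/21)*H + E*H) = -2 + ((1/21 + H**2)*H + E*H) = -2 + (H*(1/21 + H**2) + E*H) = -2 + (E*H + H*(1/21 + H**2)) = -2 + E*H + H*(1/21 + H**2))
(Z(z(7), 83) - 1*(-12149)) + (13653 - 1*21294) = ((-2 + (2/(-3 + 7**2))**3 + (2/(-3 + 7**2))/21 + 83*(2/(-3 + 7**2))) - 1*(-12149)) + (13653 - 1*21294) = ((-2 + (2/(-3 + 49))**3 + (2/(-3 + 49))/21 + 83*(2/(-3 + 49))) + 12149) + (13653 - 21294) = ((-2 + (2/46)**3 + (2/46)/21 + 83*(2/46)) + 12149) - 7641 = ((-2 + (2*(1/46))**3 + (2*(1/46))/21 + 83*(2*(1/46))) + 12149) - 7641 = ((-2 + (1/23)**3 + (1/21)*(1/23) + 83*(1/23)) + 12149) - 7641 = ((-2 + 1/12167 + 1/483 + 83/23) + 12149) - 7641 = (411583/255507 + 12149) - 7641 = 3104566126/255507 - 7641 = 1152237139/255507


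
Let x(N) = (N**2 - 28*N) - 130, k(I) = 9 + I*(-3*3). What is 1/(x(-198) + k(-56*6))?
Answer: 1/47651 ≈ 2.0986e-5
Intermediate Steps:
k(I) = 9 - 9*I (k(I) = 9 + I*(-9) = 9 - 9*I)
x(N) = -130 + N**2 - 28*N
1/(x(-198) + k(-56*6)) = 1/((-130 + (-198)**2 - 28*(-198)) + (9 - (-504)*6)) = 1/((-130 + 39204 + 5544) + (9 - 9*(-336))) = 1/(44618 + (9 + 3024)) = 1/(44618 + 3033) = 1/47651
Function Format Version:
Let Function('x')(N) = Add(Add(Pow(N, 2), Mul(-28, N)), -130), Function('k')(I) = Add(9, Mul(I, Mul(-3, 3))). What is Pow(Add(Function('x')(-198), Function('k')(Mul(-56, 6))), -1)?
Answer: Rational(1, 47651) ≈ 2.0986e-5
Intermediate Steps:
Function('k')(I) = Add(9, Mul(-9, I)) (Function('k')(I) = Add(9, Mul(I, -9)) = Add(9, Mul(-9, I)))
Function('x')(N) = Add(-130, Pow(N, 2), Mul(-28, N))
Pow(Add(Function('x')(-198), Function('k')(Mul(-56, 6))), -1) = Pow(Add(Add(-130, Pow(-198, 2), Mul(-28, -198)), Add(9, Mul(-9, Mul(-56, 6)))), -1) = Pow(Add(Add(-130, 39204, 5544), Add(9, Mul(-9, -336))), -1) = Pow(Add(44618, Add(9, 3024)), -1) = Pow(Add(44618, 3033), -1) = Pow(47651, -1) = Rational(1, 47651)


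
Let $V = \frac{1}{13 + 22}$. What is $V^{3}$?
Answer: $\frac{1}{42875} \approx 2.3324 \cdot 10^{-5}$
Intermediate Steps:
$V = \frac{1}{35} \approx 0.028571$
$V^{3} = \left(\frac{1}{35}\right)^{3} = \frac{1}{42875}$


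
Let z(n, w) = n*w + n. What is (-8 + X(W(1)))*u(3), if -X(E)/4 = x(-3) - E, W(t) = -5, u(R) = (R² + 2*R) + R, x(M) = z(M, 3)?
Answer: 360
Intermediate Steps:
z(n, w) = n + n*w
x(M) = 4*M (x(M) = M*(1 + 3) = M*4 = 4*M)
u(R) = R² + 3*R
X(E) = 48 + 4*E (X(E) = -4*(4*(-3) - E) = -4*(-12 - E) = 48 + 4*E)
(-8 + X(W(1)))*u(3) = (-8 + (48 + 4*(-5)))*(3*(3 + 3)) = (-8 + (48 - 20))*(3*6) = (-8 + 28)*18 = 20*18 = 360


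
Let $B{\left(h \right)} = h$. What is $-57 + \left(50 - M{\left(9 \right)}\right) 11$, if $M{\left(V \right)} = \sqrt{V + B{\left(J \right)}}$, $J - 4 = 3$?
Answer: $449$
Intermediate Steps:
$J = 7$ ($J = 4 + 3 = 7$)
$M{\left(V \right)} = \sqrt{7 + V}$ ($M{\left(V \right)} = \sqrt{V + 7} = \sqrt{7 + V}$)
$-57 + \left(50 - M{\left(9 \right)}\right) 11 = -57 + \left(50 - \sqrt{7 + 9}\right) 11 = -57 + \left(50 - \sqrt{16}\right) 11 = -57 + \left(50 - 4\right) 11 = -57 + 46 \cdot 11 = -57 + 506 = 449$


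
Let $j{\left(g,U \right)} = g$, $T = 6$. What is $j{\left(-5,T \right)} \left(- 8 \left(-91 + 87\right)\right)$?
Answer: $-160$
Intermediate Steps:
$j{\left(-5,T \right)} \left(- 8 \left(-91 + 87\right)\right) = - 5 \left(- 8 \left(-91 + 87\right)\right) = - 5 \left(\left(-8\right) \left(-4\right)\right) = \left(-5\right) 32 = -160$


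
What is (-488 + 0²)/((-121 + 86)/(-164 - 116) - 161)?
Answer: 3904/1287 ≈ 3.0334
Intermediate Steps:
(-488 + 0²)/((-121 + 86)/(-164 - 116) - 161) = (-488 + 0)/(-35/(-280) - 161) = -488/(-35*(-1/280) - 161) = -488/(⅛ - 161) = -488/(-1287/8) = -488*(-8/1287) = 3904/1287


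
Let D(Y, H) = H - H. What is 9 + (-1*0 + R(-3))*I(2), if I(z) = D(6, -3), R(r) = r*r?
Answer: 9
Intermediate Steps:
R(r) = r²
D(Y, H) = 0
I(z) = 0
9 + (-1*0 + R(-3))*I(2) = 9 + (-1*0 + (-3)²)*0 = 9 + (0 + 9)*0 = 9 + 9*0 = 9 + 0 = 9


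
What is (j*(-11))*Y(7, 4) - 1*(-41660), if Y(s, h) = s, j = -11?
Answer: 42507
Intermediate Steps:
(j*(-11))*Y(7, 4) - 1*(-41660) = -11*(-11)*7 - 1*(-41660) = 121*7 + 41660 = 847 + 41660 = 42507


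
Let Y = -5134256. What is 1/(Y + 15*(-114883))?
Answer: -1/6857501 ≈ -1.4583e-7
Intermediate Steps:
1/(Y + 15*(-114883)) = 1/(-5134256 + 15*(-114883)) = 1/(-5134256 - 1723245) = 1/(-6857501) = -1/6857501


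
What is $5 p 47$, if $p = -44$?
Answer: $-10340$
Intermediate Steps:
$5 p 47 = 5 \left(-44\right) 47 = \left(-220\right) 47 = -10340$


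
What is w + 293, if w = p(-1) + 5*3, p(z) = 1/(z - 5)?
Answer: 1847/6 ≈ 307.83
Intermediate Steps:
p(z) = 1/(-5 + z)
w = 89/6 (w = 1/(-5 - 1) + 5*3 = 1/(-6) + 15 = -⅙ + 15 = 89/6 ≈ 14.833)
w + 293 = 89/6 + 293 = 1847/6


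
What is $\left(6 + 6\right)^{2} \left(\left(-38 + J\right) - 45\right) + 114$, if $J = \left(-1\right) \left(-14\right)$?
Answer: $-9822$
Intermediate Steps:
$J = 14$
$\left(6 + 6\right)^{2} \left(\left(-38 + J\right) - 45\right) + 114 = \left(6 + 6\right)^{2} \left(\left(-38 + 14\right) - 45\right) + 114 = 12^{2} \left(-24 - 45\right) + 114 = 144 \left(-69\right) + 114 = -9936 + 114 = -9822$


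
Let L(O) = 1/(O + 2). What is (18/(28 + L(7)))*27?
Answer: 4374/253 ≈ 17.289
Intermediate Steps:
L(O) = 1/(2 + O)
(18/(28 + L(7)))*27 = (18/(28 + 1/(2 + 7)))*27 = (18/(28 + 1/9))*27 = (18/(28 + ⅑))*27 = (18/(253/9))*27 = ((9/253)*18)*27 = (162/253)*27 = 4374/253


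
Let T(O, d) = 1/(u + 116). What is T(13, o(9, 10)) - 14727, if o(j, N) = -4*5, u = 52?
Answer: -2474135/168 ≈ -14727.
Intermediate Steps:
o(j, N) = -20
T(O, d) = 1/168 (T(O, d) = 1/(52 + 116) = 1/168)
T(13, o(9, 10)) - 14727 = 1/168 - 14727 = -2474135/168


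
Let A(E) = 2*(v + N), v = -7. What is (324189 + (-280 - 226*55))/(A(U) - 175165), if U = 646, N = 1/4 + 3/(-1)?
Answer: -622958/350369 ≈ -1.7780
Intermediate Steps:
N = -11/4 (N = 1*(1/4) + 3*(-1) = 1/4 - 3 = -11/4 ≈ -2.7500)
A(E) = -39/2 (A(E) = 2*(-7 - 11/4) = 2*(-39/4) = -39/2)
(324189 + (-280 - 226*55))/(A(U) - 175165) = (324189 + (-280 - 226*55))/(-39/2 - 175165) = (324189 + (-280 - 12430))/(-350369/2) = (324189 - 12710)*(-2/350369) = 311479*(-2/350369) = -622958/350369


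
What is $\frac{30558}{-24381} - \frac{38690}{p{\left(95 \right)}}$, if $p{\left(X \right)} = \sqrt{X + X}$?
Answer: $- \frac{10186}{8127} - \frac{3869 \sqrt{190}}{19} \approx -2808.1$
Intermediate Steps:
$p{\left(X \right)} = \sqrt{2} \sqrt{X}$ ($p{\left(X \right)} = \sqrt{2 X} = \sqrt{2} \sqrt{X}$)
$\frac{30558}{-24381} - \frac{38690}{p{\left(95 \right)}} = \frac{30558}{-24381} - \frac{38690}{\sqrt{2} \sqrt{95}} = 30558 \left(- \frac{1}{24381}\right) - \frac{38690}{\sqrt{190}} = - \frac{10186}{8127} - 38690 \frac{\sqrt{190}}{190} = - \frac{10186}{8127} - \frac{3869 \sqrt{190}}{19}$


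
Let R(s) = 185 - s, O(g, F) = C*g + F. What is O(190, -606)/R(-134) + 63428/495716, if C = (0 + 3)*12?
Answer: 777631769/39533351 ≈ 19.670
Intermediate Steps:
C = 36 (C = 3*12 = 36)
O(g, F) = F + 36*g (O(g, F) = 36*g + F = F + 36*g)
O(190, -606)/R(-134) + 63428/495716 = (-606 + 36*190)/(185 - 1*(-134)) + 63428/495716 = (-606 + 6840)/(185 + 134) + 63428*(1/495716) = 6234/319 + 15857/123929 = 777631769/39533351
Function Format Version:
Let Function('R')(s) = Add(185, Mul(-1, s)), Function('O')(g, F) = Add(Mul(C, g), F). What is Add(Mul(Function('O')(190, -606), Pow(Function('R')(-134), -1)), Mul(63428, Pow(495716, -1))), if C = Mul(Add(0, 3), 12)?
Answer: Rational(777631769, 39533351) ≈ 19.670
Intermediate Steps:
C = 36 (C = Mul(3, 12) = 36)
Function('O')(g, F) = Add(F, Mul(36, g)) (Function('O')(g, F) = Add(Mul(36, g), F) = Add(F, Mul(36, g)))
Add(Mul(Function('O')(190, -606), Pow(Function('R')(-134), -1)), Mul(63428, Pow(495716, -1))) = Add(Mul(Add(-606, Mul(36, 190)), Pow(Add(185, Mul(-1, -134)), -1)), Mul(63428, Pow(495716, -1))) = Add(Mul(Add(-606, 6840), Pow(Add(185, 134), -1)), Mul(63428, Rational(1, 495716))) = Add(Mul(6234, Pow(319, -1)), Rational(15857, 123929)) = Add(Mul(6234, Rational(1, 319)), Rational(15857, 123929)) = Add(Rational(6234, 319), Rational(15857, 123929)) = Rational(777631769, 39533351)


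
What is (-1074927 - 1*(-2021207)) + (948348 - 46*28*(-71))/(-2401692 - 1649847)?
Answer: 3833889285124/4051539 ≈ 9.4628e+5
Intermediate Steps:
(-1074927 - 1*(-2021207)) + (948348 - 46*28*(-71))/(-2401692 - 1649847) = (-1074927 + 2021207) + (948348 - 1288*(-71))/(-4051539) = 946280 + (948348 + 91448)*(-1/4051539) = 946280 + 1039796*(-1/4051539) = 946280 - 1039796/4051539 = 3833889285124/4051539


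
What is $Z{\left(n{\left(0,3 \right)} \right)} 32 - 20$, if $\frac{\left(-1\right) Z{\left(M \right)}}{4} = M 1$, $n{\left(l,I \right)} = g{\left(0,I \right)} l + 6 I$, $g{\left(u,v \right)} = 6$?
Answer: $-2324$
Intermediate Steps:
$n{\left(l,I \right)} = 6 I + 6 l$ ($n{\left(l,I \right)} = 6 l + 6 I = 6 I + 6 l$)
$Z{\left(M \right)} = - 4 M$ ($Z{\left(M \right)} = - 4 M 1 = - 4 M$)
$Z{\left(n{\left(0,3 \right)} \right)} 32 - 20 = - 4 \left(6 \cdot 3 + 6 \cdot 0\right) 32 - 20 = - 4 \left(18 + 0\right) 32 - 20 = \left(-4\right) 18 \cdot 32 - 20 = \left(-72\right) 32 - 20 = -2304 - 20 = -2324$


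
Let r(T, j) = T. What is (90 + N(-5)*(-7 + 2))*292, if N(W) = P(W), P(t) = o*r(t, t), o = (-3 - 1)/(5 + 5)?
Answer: 23360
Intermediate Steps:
o = -2/5 (o = -4/10 = -4*1/10 = -2/5 ≈ -0.40000)
P(t) = -2*t/5
N(W) = -2*W/5
(90 + N(-5)*(-7 + 2))*292 = (90 + (-2/5*(-5))*(-7 + 2))*292 = (90 + 2*(-5))*292 = (90 - 10)*292 = 80*292 = 23360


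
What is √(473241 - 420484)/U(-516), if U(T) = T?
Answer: -√52757/516 ≈ -0.44513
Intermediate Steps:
√(473241 - 420484)/U(-516) = √(473241 - 420484)/(-516) = √52757*(-1/516) = -√52757/516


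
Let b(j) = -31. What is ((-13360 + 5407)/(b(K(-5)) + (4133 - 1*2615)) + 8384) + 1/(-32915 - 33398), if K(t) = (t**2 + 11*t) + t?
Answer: 826197312728/98607431 ≈ 8378.7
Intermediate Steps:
K(t) = t**2 + 12*t
((-13360 + 5407)/(b(K(-5)) + (4133 - 1*2615)) + 8384) + 1/(-32915 - 33398) = ((-13360 + 5407)/(-31 + (4133 - 1*2615)) + 8384) + 1/(-32915 - 33398) = (-7953/(-31 + (4133 - 2615)) + 8384) + 1/(-66313) = (-7953/(-31 + 1518) + 8384) - 1/66313 = (-7953/1487 + 8384) - 1/66313 = 12459055/1487 - 1/66313 = 826197312728/98607431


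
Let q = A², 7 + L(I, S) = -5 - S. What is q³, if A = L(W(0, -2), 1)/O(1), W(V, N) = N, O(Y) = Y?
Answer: 4826809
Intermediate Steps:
L(I, S) = -12 - S (L(I, S) = -7 + (-5 - S) = -12 - S)
A = -13 (A = (-12 - 1*1)/1 = (-12 - 1)*1 = -13*1 = -13)
q = 169 (q = (-13)² = 169)
q³ = 169³ = 4826809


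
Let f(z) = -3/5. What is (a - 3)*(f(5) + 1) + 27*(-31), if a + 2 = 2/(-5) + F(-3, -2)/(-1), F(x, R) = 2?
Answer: -20999/25 ≈ -839.96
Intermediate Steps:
f(z) = -⅗ (f(z) = -3*⅕ = -⅗)
a = -22/5 (a = -2 + (2/(-5) + 2/(-1)) = -2 + (2*(-⅕) + 2*(-1)) = -2 + (-⅖ - 2) = -2 - 12/5 = -22/5 ≈ -4.4000)
(a - 3)*(f(5) + 1) + 27*(-31) = (-22/5 - 3)*(-⅗ + 1) + 27*(-31) = -37/5*⅖ - 837 = -74/25 - 837 = -20999/25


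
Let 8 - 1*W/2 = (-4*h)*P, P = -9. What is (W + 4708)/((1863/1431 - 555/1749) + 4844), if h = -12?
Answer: 1628902/1412313 ≈ 1.1534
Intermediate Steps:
W = 880 (W = 16 - 2*(-4*(-12))*(-9) = 16 - 96*(-9) = 16 - 2*(-432) = 16 + 864 = 880)
(W + 4708)/((1863/1431 - 555/1749) + 4844) = (880 + 4708)/((1863/1431 - 555/1749) + 4844) = 5588/((1863*(1/1431) - 555*1/1749) + 4844) = 5588/((69/53 - 185/583) + 4844) = 5588/(574/583 + 4844) = 5588/(2824626/583) = 5588*(583/2824626) = 1628902/1412313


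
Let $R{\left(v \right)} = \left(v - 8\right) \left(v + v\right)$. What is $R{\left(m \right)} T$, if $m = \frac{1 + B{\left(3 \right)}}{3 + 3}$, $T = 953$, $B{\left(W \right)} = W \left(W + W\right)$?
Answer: $- \frac{525103}{18} \approx -29172.0$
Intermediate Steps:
$B{\left(W \right)} = 2 W^{2}$ ($B{\left(W \right)} = W 2 W = 2 W^{2}$)
$m = \frac{19}{6}$ ($m = \frac{1 + 2 \cdot 3^{2}}{3 + 3} = \frac{1 + 2 \cdot 9}{6} = \left(1 + 18\right) \frac{1}{6} = 19 \cdot \frac{1}{6} = \frac{19}{6} \approx 3.1667$)
$R{\left(v \right)} = 2 v \left(-8 + v\right)$ ($R{\left(v \right)} = \left(-8 + v\right) 2 v = 2 v \left(-8 + v\right)$)
$R{\left(m \right)} T = 2 \cdot \frac{19}{6} \left(-8 + \frac{19}{6}\right) 953 = 2 \cdot \frac{19}{6} \left(- \frac{29}{6}\right) 953 = \left(- \frac{551}{18}\right) 953 = - \frac{525103}{18}$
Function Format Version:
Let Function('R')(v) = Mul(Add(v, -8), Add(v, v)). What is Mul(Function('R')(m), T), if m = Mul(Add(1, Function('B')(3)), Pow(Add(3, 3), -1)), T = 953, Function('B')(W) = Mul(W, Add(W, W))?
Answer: Rational(-525103, 18) ≈ -29172.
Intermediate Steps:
Function('B')(W) = Mul(2, Pow(W, 2)) (Function('B')(W) = Mul(W, Mul(2, W)) = Mul(2, Pow(W, 2)))
m = Rational(19, 6) (m = Mul(Add(1, Mul(2, Pow(3, 2))), Pow(Add(3, 3), -1)) = Mul(Add(1, Mul(2, 9)), Pow(6, -1)) = Mul(Add(1, 18), Rational(1, 6)) = Mul(19, Rational(1, 6)) = Rational(19, 6) ≈ 3.1667)
Function('R')(v) = Mul(2, v, Add(-8, v)) (Function('R')(v) = Mul(Add(-8, v), Mul(2, v)) = Mul(2, v, Add(-8, v)))
Mul(Function('R')(m), T) = Mul(Mul(2, Rational(19, 6), Add(-8, Rational(19, 6))), 953) = Mul(Mul(2, Rational(19, 6), Rational(-29, 6)), 953) = Mul(Rational(-551, 18), 953) = Rational(-525103, 18)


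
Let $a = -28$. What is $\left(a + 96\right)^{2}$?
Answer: $4624$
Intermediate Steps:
$\left(a + 96\right)^{2} = \left(-28 + 96\right)^{2} = 68^{2} = 4624$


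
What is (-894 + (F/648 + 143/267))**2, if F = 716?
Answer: 165534959549521/207878724 ≈ 7.9631e+5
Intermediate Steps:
(-894 + (F/648 + 143/267))**2 = (-894 + (716/648 + 143/267))**2 = (-894 + (716*(1/648) + 143*(1/267)))**2 = (-894 + (179/162 + 143/267))**2 = (-894 + 23653/14418)**2 = (-12866039/14418)**2 = 165534959549521/207878724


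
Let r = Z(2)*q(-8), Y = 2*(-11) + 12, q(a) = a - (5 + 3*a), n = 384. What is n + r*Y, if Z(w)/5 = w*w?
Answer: -1816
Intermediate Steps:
q(a) = -5 - 2*a (q(a) = a + (-5 - 3*a) = -5 - 2*a)
Z(w) = 5*w² (Z(w) = 5*(w*w) = 5*w²)
Y = -10 (Y = -22 + 12 = -10)
r = 220 (r = (5*2²)*(-5 - 2*(-8)) = (5*4)*(-5 + 16) = 20*11 = 220)
n + r*Y = 384 + 220*(-10) = 384 - 2200 = -1816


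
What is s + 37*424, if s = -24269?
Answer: -8581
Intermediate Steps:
s + 37*424 = -24269 + 37*424 = -24269 + 15688 = -8581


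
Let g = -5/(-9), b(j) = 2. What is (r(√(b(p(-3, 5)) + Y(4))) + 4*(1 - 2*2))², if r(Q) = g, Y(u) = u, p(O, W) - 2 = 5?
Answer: 10609/81 ≈ 130.98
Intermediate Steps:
p(O, W) = 7 (p(O, W) = 2 + 5 = 7)
g = 5/9 (g = -5*(-⅑) = 5/9 ≈ 0.55556)
r(Q) = 5/9
(r(√(b(p(-3, 5)) + Y(4))) + 4*(1 - 2*2))² = (5/9 + 4*(1 - 2*2))² = (5/9 + 4*(1 - 4))² = (5/9 + 4*(-3))² = (5/9 - 12)² = (-103/9)² = 10609/81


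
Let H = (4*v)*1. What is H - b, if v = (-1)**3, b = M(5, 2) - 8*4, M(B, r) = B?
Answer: 23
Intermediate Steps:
b = -27 (b = 5 - 8*4 = 5 - 32 = -27)
v = -1
H = -4 (H = (4*(-1))*1 = -4*1 = -4)
H - b = -4 - 1*(-27) = -4 + 27 = 23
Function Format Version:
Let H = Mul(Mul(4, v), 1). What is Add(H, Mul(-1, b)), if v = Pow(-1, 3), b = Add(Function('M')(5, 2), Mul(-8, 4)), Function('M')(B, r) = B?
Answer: 23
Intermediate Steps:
b = -27 (b = Add(5, Mul(-8, 4)) = Add(5, -32) = -27)
v = -1
H = -4 (H = Mul(Mul(4, -1), 1) = Mul(-4, 1) = -4)
Add(H, Mul(-1, b)) = Add(-4, Mul(-1, -27)) = Add(-4, 27) = 23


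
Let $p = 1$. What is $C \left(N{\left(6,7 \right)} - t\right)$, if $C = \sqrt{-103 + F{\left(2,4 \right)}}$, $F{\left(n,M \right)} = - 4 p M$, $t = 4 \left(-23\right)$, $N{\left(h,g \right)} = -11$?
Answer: $81 i \sqrt{119} \approx 883.61 i$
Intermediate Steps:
$t = -92$
$F{\left(n,M \right)} = - 4 M$ ($F{\left(n,M \right)} = \left(-4\right) 1 M = - 4 M$)
$C = i \sqrt{119}$ ($C = \sqrt{-103 - 16} = \sqrt{-119} = i \sqrt{119} \approx 10.909 i$)
$C \left(N{\left(6,7 \right)} - t\right) = i \sqrt{119} \left(-11 - -92\right) = i \sqrt{119} \left(-11 + 92\right) = i \sqrt{119} \cdot 81 = 81 i \sqrt{119}$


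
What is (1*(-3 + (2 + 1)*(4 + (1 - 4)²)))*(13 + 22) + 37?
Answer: 1297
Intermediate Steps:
(1*(-3 + (2 + 1)*(4 + (1 - 4)²)))*(13 + 22) + 37 = (1*(-3 + 3*(4 + (-3)²)))*35 + 37 = (1*(-3 + 3*(4 + 9)))*35 + 37 = (1*(-3 + 3*13))*35 + 37 = (1*(-3 + 39))*35 + 37 = (1*36)*35 + 37 = 36*35 + 37 = 1260 + 37 = 1297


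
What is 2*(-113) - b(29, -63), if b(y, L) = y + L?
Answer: -192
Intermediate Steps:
b(y, L) = L + y
2*(-113) - b(29, -63) = 2*(-113) - (-63 + 29) = -226 - 1*(-34) = -226 + 34 = -192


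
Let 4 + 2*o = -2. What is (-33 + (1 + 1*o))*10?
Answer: -350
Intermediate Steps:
o = -3 (o = -2 + (½)*(-2) = -2 - 1 = -3)
(-33 + (1 + 1*o))*10 = (-33 + (1 + 1*(-3)))*10 = (-33 + (1 - 3))*10 = (-33 - 2)*10 = -35*10 = -350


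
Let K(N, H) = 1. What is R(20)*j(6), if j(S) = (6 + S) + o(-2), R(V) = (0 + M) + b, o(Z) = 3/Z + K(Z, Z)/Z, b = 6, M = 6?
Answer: 120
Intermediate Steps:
o(Z) = 4/Z (o(Z) = 3/Z + 1/Z = 4/Z)
R(V) = 12 (R(V) = (0 + 6) + 6 = 6 + 6 = 12)
j(S) = 4 + S (j(S) = (6 + S) + 4/(-2) = (6 + S) + 4*(-½) = (6 + S) - 2 = 4 + S)
R(20)*j(6) = 12*(4 + 6) = 12*10 = 120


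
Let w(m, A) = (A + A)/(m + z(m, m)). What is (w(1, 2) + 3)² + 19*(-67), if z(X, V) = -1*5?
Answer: -1269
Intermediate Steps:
z(X, V) = -5
w(m, A) = 2*A/(-5 + m) (w(m, A) = (A + A)/(m - 5) = (2*A)/(-5 + m) = 2*A/(-5 + m))
(w(1, 2) + 3)² + 19*(-67) = (2*2/(-5 + 1) + 3)² + 19*(-67) = (2*2/(-4) + 3)² - 1273 = (2*2*(-¼) + 3)² - 1273 = (-1 + 3)² - 1273 = 2² - 1273 = 4 - 1273 = -1269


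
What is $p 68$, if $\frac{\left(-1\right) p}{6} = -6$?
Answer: $2448$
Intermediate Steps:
$p = 36$ ($p = \left(-6\right) \left(-6\right) = 36$)
$p 68 = 36 \cdot 68 = 2448$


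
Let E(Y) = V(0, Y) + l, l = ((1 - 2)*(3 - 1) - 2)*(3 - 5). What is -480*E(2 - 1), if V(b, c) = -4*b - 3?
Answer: -2400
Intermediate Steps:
l = 8 (l = (-1*2 - 2)*(-2) = (-2 - 2)*(-2) = -4*(-2) = 8)
V(b, c) = -3 - 4*b
E(Y) = 5 (E(Y) = (-3 - 4*0) + 8 = (-3 + 0) + 8 = -3 + 8 = 5)
-480*E(2 - 1) = -480*5 = -2400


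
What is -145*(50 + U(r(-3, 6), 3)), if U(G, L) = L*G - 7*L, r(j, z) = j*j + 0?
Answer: -8120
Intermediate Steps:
r(j, z) = j**2 (r(j, z) = j**2 + 0 = j**2)
U(G, L) = -7*L + G*L (U(G, L) = G*L - 7*L = -7*L + G*L)
-145*(50 + U(r(-3, 6), 3)) = -145*(50 + 3*(-7 + (-3)**2)) = -145*(50 + 3*(-7 + 9)) = -145*(50 + 3*2) = -145*(50 + 6) = -145*56 = -8120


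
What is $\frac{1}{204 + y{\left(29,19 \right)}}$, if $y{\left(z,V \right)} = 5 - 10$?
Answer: $\frac{1}{199} \approx 0.0050251$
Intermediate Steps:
$y{\left(z,V \right)} = -5$ ($y{\left(z,V \right)} = 5 - 10 = -5$)
$\frac{1}{204 + y{\left(29,19 \right)}} = \frac{1}{204 - 5} = \frac{1}{199}$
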